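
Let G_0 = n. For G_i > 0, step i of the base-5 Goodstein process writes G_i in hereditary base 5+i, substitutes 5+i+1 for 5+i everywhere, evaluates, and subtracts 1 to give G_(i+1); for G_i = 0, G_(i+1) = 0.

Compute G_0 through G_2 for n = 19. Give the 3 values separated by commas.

[0] 19 ≡ 3·5 + 4 (base 5). Lift 6: 22. −1: 21.
[1] 21 ≡ 3·6 + 3 (base 6). Lift 7: 24. −1: 23.

19, 21, 23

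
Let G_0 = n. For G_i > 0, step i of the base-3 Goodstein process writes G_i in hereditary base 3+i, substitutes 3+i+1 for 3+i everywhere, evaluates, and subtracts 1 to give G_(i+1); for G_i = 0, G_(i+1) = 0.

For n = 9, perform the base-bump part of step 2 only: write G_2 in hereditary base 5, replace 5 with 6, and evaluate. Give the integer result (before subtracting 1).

20

G_0=9  [base 3] 3^2  →[3↦4]→  4^2 = 16  −1 ⇒ G_1=15
G_1=15  [base 4] 3·4 + 3  →[4↦5]→  3·5 + 3 = 18  −1 ⇒ G_2=17
G_2=17  [base 5] 3·5 + 2  →[5↦6]→  3·6 + 2 = 20  −1 ⇒ G_3=19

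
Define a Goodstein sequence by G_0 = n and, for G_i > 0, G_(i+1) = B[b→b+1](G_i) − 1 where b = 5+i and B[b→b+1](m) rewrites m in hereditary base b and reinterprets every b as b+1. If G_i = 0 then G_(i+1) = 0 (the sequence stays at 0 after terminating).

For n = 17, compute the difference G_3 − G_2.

2

step 0: 17 = 3·5 + 2; sub 6 for 5: 3·6 + 2; = 20; G_1 = 20−1 = 19
step 1: 19 = 3·6 + 1; sub 7 for 6: 3·7 + 1; = 22; G_2 = 22−1 = 21
step 2: 21 = 3·7; sub 8 for 7: 3·8; = 24; G_3 = 24−1 = 23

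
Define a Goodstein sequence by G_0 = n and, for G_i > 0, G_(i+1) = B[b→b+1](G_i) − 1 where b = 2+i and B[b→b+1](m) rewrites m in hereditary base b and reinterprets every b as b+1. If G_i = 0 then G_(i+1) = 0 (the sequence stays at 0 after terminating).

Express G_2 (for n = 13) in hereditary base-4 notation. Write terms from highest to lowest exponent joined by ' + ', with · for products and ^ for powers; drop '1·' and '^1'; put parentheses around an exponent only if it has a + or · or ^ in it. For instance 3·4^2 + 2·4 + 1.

4^(4 + 1) + 3·4^3 + 3·4^2 + 3·4 + 3

G_0=13  [base 2] 2^(2 + 1) + 2^2 + 1  →[2↦3]→  3^(3 + 1) + 3^3 + 1 = 109  −1 ⇒ G_1=108
G_1=108  [base 3] 3^(3 + 1) + 3^3  →[3↦4]→  4^(4 + 1) + 4^4 = 1280  −1 ⇒ G_2=1279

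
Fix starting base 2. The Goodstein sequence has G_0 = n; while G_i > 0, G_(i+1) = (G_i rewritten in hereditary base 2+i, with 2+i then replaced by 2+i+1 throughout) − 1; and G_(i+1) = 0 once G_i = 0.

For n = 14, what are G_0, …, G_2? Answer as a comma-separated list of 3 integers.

(0) 14|_2 = 2^(2 + 1) + 2^2 + 2 ↦ 3^(3 + 1) + 3^3 + 3|_3 = 111 ⇒ 110
(1) 110|_3 = 3^(3 + 1) + 3^3 + 2 ↦ 4^(4 + 1) + 4^4 + 2|_4 = 1282 ⇒ 1281

14, 110, 1281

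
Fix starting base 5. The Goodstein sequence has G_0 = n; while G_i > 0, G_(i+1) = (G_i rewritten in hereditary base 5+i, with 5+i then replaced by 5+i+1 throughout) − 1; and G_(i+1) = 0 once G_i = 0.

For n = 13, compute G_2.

15

G_0 = 13. HB_5(13) = 2·5 + 3. Bump = 15. G_1 = 14.
G_1 = 14. HB_6(14) = 2·6 + 2. Bump = 16. G_2 = 15.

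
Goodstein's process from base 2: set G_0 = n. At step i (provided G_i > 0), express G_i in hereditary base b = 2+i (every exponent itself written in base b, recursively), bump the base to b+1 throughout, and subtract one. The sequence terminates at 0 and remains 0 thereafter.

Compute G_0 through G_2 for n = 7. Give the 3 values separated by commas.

7, 30, 259

7 —HB2→ 2^2 + 2 + 1 —bump→ 3^3 + 3 + 1 = 31 —(−1)→ 30
30 —HB3→ 3^3 + 3 —bump→ 4^4 + 4 = 260 —(−1)→ 259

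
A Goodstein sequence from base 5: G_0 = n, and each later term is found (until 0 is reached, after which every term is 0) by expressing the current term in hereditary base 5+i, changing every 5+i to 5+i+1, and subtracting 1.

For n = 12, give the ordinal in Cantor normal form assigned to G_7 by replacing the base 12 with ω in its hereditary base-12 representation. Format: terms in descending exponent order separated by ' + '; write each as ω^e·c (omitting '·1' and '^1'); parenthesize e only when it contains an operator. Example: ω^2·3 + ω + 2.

ω + 3

(0) 12|_5 = 2·5 + 2 ↦ 2·6 + 2|_6 = 14 ⇒ 13
(1) 13|_6 = 2·6 + 1 ↦ 2·7 + 1|_7 = 15 ⇒ 14
(2) 14|_7 = 2·7 ↦ 2·8|_8 = 16 ⇒ 15
(3) 15|_8 = 8 + 7 ↦ 9 + 7|_9 = 16 ⇒ 15
(4) 15|_9 = 9 + 6 ↦ 10 + 6|_10 = 16 ⇒ 15
(5) 15|_10 = 10 + 5 ↦ 11 + 5|_11 = 16 ⇒ 15
(6) 15|_11 = 11 + 4 ↦ 12 + 4|_12 = 16 ⇒ 15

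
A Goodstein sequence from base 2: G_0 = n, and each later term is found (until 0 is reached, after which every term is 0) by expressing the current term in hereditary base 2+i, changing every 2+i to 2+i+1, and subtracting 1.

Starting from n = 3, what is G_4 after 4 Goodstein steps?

step 0: 3 = 2 + 1; sub 3 for 2: 3 + 1; = 4; G_1 = 4−1 = 3
step 1: 3 = 3; sub 4 for 3: 4; = 4; G_2 = 4−1 = 3
step 2: 3 = 3; sub 5 for 4: 3; = 3; G_3 = 3−1 = 2
step 3: 2 = 2; sub 6 for 5: 2; = 2; G_4 = 2−1 = 1
step 4: 1 = 1; sub 7 for 6: 1; = 1; G_5 = 1−1 = 0

1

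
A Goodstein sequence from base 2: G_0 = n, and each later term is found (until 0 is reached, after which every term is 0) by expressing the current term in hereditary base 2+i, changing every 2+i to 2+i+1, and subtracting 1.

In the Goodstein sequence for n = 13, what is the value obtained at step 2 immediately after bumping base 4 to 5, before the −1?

(0) 13|_2 = 2^(2 + 1) + 2^2 + 1 ↦ 3^(3 + 1) + 3^3 + 1|_3 = 109 ⇒ 108
(1) 108|_3 = 3^(3 + 1) + 3^3 ↦ 4^(4 + 1) + 4^4|_4 = 1280 ⇒ 1279
(2) 1279|_4 = 4^(4 + 1) + 3·4^3 + 3·4^2 + 3·4 + 3 ↦ 5^(5 + 1) + 3·5^3 + 3·5^2 + 3·5 + 3|_5 = 16093 ⇒ 16092

16093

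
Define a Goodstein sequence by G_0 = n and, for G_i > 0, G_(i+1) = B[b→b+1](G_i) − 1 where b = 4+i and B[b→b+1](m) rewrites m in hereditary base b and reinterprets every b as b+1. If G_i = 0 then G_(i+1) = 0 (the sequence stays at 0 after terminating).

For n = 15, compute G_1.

G_0 = 15. HB_4(15) = 3·4 + 3. Bump = 18. G_1 = 17.
G_1 = 17. HB_5(17) = 3·5 + 2. Bump = 20. G_2 = 19.

17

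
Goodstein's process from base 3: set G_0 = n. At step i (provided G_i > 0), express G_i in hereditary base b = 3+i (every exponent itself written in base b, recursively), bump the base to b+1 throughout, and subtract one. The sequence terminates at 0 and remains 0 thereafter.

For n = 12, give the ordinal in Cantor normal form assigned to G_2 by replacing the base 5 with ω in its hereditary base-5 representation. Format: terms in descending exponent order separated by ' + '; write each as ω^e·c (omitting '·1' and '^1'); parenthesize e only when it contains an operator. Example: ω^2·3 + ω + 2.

ω^2 + 2

step 0: 12 = 3^2 + 3; sub 4 for 3: 4^2 + 4; = 20; G_1 = 20−1 = 19
step 1: 19 = 4^2 + 3; sub 5 for 4: 5^2 + 3; = 28; G_2 = 28−1 = 27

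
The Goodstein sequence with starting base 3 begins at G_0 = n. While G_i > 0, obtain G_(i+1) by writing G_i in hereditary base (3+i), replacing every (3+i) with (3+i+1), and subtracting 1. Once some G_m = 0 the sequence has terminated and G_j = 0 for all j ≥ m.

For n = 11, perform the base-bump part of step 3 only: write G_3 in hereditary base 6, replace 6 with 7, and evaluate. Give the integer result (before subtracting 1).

11 —HB3→ 3^2 + 2 —bump→ 4^2 + 2 = 18 —(−1)→ 17
17 —HB4→ 4^2 + 1 —bump→ 5^2 + 1 = 26 —(−1)→ 25
25 —HB5→ 5^2 —bump→ 6^2 = 36 —(−1)→ 35
35 —HB6→ 5·6 + 5 —bump→ 5·7 + 5 = 40 —(−1)→ 39

40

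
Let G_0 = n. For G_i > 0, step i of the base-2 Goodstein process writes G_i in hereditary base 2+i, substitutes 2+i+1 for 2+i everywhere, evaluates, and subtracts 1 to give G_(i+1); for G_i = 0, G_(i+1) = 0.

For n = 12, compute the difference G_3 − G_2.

step 0: 12 = 2^(2 + 1) + 2^2; sub 3 for 2: 3^(3 + 1) + 3^3; = 108; G_1 = 108−1 = 107
step 1: 107 = 3^(3 + 1) + 2·3^2 + 2·3 + 2; sub 4 for 3: 4^(4 + 1) + 2·4^2 + 2·4 + 2; = 1066; G_2 = 1066−1 = 1065
step 2: 1065 = 4^(4 + 1) + 2·4^2 + 2·4 + 1; sub 5 for 4: 5^(5 + 1) + 2·5^2 + 2·5 + 1; = 15686; G_3 = 15686−1 = 15685

14620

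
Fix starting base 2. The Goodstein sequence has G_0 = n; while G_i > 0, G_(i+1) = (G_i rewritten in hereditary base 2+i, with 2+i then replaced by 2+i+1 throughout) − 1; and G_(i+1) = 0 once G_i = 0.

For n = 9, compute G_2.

(0) 9|_2 = 2^(2 + 1) + 1 ↦ 3^(3 + 1) + 1|_3 = 82 ⇒ 81
(1) 81|_3 = 3^(3 + 1) ↦ 4^(4 + 1)|_4 = 1024 ⇒ 1023
(2) 1023|_4 = 3·4^4 + 3·4^3 + 3·4^2 + 3·4 + 3 ↦ 3·5^5 + 3·5^3 + 3·5^2 + 3·5 + 3|_5 = 9843 ⇒ 9842

1023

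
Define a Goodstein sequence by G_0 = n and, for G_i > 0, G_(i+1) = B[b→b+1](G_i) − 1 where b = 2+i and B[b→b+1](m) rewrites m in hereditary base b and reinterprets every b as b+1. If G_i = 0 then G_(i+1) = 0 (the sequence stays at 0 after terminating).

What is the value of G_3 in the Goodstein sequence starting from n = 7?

base 2: 7 = 2^2 + 2 + 1; at 3: 3^3 + 3 + 1 = 31; next = 30
base 3: 30 = 3^3 + 3; at 4: 4^4 + 4 = 260; next = 259
base 4: 259 = 4^4 + 3; at 5: 5^5 + 3 = 3128; next = 3127
base 5: 3127 = 5^5 + 2; at 6: 6^6 + 2 = 46658; next = 46657

3127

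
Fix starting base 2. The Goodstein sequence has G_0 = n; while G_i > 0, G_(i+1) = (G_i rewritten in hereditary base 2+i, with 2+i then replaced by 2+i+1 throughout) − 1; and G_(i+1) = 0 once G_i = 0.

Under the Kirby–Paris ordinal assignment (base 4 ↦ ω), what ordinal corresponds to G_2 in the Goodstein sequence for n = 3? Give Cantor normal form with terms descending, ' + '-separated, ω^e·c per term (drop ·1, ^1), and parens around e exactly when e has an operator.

3

base 2: 3 = 2 + 1; at 3: 3 + 1 = 4; next = 3
base 3: 3 = 3; at 4: 4 = 4; next = 3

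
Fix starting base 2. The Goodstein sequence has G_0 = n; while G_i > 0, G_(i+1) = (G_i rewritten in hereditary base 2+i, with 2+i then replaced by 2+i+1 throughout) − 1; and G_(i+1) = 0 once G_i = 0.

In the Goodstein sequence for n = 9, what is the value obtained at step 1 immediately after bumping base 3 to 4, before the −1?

1024

G_0=9  [base 2] 2^(2 + 1) + 1  →[2↦3]→  3^(3 + 1) + 1 = 82  −1 ⇒ G_1=81
G_1=81  [base 3] 3^(3 + 1)  →[3↦4]→  4^(4 + 1) = 1024  −1 ⇒ G_2=1023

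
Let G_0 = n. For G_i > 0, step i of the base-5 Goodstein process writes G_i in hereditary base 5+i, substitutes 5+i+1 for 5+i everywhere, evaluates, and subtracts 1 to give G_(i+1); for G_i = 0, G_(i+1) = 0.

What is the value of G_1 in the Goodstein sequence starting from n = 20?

[0] 20 ≡ 4·5 (base 5). Lift 6: 24. −1: 23.
[1] 23 ≡ 3·6 + 5 (base 6). Lift 7: 26. −1: 25.

23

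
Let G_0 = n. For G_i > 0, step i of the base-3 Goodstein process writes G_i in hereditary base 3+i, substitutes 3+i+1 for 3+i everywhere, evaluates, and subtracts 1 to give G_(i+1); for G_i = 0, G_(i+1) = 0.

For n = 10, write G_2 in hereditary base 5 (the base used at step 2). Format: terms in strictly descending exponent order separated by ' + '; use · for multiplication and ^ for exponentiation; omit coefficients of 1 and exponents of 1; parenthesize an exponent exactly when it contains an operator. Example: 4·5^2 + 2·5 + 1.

4·5 + 4

base 3: 10 = 3^2 + 1; at 4: 4^2 + 1 = 17; next = 16
base 4: 16 = 4^2; at 5: 5^2 = 25; next = 24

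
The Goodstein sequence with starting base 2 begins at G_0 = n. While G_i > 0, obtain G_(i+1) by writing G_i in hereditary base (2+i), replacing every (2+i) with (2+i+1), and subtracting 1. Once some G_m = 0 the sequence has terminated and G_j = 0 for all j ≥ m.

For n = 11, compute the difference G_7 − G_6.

2615391575

11 —HB2→ 2^(2 + 1) + 2 + 1 —bump→ 3^(3 + 1) + 3 + 1 = 85 —(−1)→ 84
84 —HB3→ 3^(3 + 1) + 3 —bump→ 4^(4 + 1) + 4 = 1028 —(−1)→ 1027
1027 —HB4→ 4^(4 + 1) + 3 —bump→ 5^(5 + 1) + 3 = 15628 —(−1)→ 15627
15627 —HB5→ 5^(5 + 1) + 2 —bump→ 6^(6 + 1) + 2 = 279938 —(−1)→ 279937
279937 —HB6→ 6^(6 + 1) + 1 —bump→ 7^(7 + 1) + 1 = 5764802 —(−1)→ 5764801
5764801 —HB7→ 7^(7 + 1) —bump→ 8^(8 + 1) = 134217728 —(−1)→ 134217727
134217727 —HB8→ 7·8^8 + 7·8^7 + 7·8^6 + 7·8^5 + 7·8^4 + 7·8^3 + 7·8^2 + 7·8 + 7 —bump→ 7·9^9 + 7·9^7 + 7·9^6 + 7·9^5 + 7·9^4 + 7·9^3 + 7·9^2 + 7·9 + 7 = 2749609303 —(−1)→ 2749609302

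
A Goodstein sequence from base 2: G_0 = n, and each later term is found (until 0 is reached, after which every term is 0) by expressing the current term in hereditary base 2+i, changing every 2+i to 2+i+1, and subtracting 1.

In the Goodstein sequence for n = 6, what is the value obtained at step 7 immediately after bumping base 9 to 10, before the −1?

555552

G_0 = 6. HB_2(6) = 2^2 + 2. Bump = 30. G_1 = 29.
G_1 = 29. HB_3(29) = 3^3 + 2. Bump = 258. G_2 = 257.
G_2 = 257. HB_4(257) = 4^4 + 1. Bump = 3126. G_3 = 3125.
G_3 = 3125. HB_5(3125) = 5^5. Bump = 46656. G_4 = 46655.
G_4 = 46655. HB_6(46655) = 5·6^5 + 5·6^4 + 5·6^3 + 5·6^2 + 5·6 + 5. Bump = 98040. G_5 = 98039.
G_5 = 98039. HB_7(98039) = 5·7^5 + 5·7^4 + 5·7^3 + 5·7^2 + 5·7 + 4. Bump = 187244. G_6 = 187243.
G_6 = 187243. HB_8(187243) = 5·8^5 + 5·8^4 + 5·8^3 + 5·8^2 + 5·8 + 3. Bump = 332148. G_7 = 332147.
G_7 = 332147. HB_9(332147) = 5·9^5 + 5·9^4 + 5·9^3 + 5·9^2 + 5·9 + 2. Bump = 555552. G_8 = 555551.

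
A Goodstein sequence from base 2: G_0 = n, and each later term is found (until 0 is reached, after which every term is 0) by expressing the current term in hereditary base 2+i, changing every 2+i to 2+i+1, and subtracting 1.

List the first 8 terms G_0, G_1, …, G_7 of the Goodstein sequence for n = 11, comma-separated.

i=0: 11 = 2^(2 + 1) + 2 + 1 (b=2); 2→3: 3^(3 + 1) + 3 + 1 = 85; 85−1 = 84
i=1: 84 = 3^(3 + 1) + 3 (b=3); 3→4: 4^(4 + 1) + 4 = 1028; 1028−1 = 1027
i=2: 1027 = 4^(4 + 1) + 3 (b=4); 4→5: 5^(5 + 1) + 3 = 15628; 15628−1 = 15627
i=3: 15627 = 5^(5 + 1) + 2 (b=5); 5→6: 6^(6 + 1) + 2 = 279938; 279938−1 = 279937
i=4: 279937 = 6^(6 + 1) + 1 (b=6); 6→7: 7^(7 + 1) + 1 = 5764802; 5764802−1 = 5764801
i=5: 5764801 = 7^(7 + 1) (b=7); 7→8: 8^(8 + 1) = 134217728; 134217728−1 = 134217727
i=6: 134217727 = 7·8^8 + 7·8^7 + 7·8^6 + 7·8^5 + 7·8^4 + 7·8^3 + 7·8^2 + 7·8 + 7 (b=8); 8→9: 7·9^9 + 7·9^7 + 7·9^6 + 7·9^5 + 7·9^4 + 7·9^3 + 7·9^2 + 7·9 + 7 = 2749609303; 2749609303−1 = 2749609302

11, 84, 1027, 15627, 279937, 5764801, 134217727, 2749609302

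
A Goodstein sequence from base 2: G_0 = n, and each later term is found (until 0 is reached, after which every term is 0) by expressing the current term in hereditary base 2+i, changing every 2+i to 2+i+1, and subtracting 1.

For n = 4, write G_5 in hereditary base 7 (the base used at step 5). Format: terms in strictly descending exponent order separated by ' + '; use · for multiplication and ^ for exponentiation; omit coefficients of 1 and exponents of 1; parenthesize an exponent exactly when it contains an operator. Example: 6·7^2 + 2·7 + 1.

(0) 4|_2 = 2^2 ↦ 3^3|_3 = 27 ⇒ 26
(1) 26|_3 = 2·3^2 + 2·3 + 2 ↦ 2·4^2 + 2·4 + 2|_4 = 42 ⇒ 41
(2) 41|_4 = 2·4^2 + 2·4 + 1 ↦ 2·5^2 + 2·5 + 1|_5 = 61 ⇒ 60
(3) 60|_5 = 2·5^2 + 2·5 ↦ 2·6^2 + 2·6|_6 = 84 ⇒ 83
(4) 83|_6 = 2·6^2 + 6 + 5 ↦ 2·7^2 + 7 + 5|_7 = 110 ⇒ 109

2·7^2 + 7 + 4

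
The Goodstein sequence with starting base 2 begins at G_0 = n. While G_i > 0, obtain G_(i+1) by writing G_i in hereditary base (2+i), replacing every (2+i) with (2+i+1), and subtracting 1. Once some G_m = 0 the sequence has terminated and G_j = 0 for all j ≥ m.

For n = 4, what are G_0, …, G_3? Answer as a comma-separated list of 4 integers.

4, 26, 41, 60

i=0: 4 = 2^2 (b=2); 2→3: 3^3 = 27; 27−1 = 26
i=1: 26 = 2·3^2 + 2·3 + 2 (b=3); 3→4: 2·4^2 + 2·4 + 2 = 42; 42−1 = 41
i=2: 41 = 2·4^2 + 2·4 + 1 (b=4); 4→5: 2·5^2 + 2·5 + 1 = 61; 61−1 = 60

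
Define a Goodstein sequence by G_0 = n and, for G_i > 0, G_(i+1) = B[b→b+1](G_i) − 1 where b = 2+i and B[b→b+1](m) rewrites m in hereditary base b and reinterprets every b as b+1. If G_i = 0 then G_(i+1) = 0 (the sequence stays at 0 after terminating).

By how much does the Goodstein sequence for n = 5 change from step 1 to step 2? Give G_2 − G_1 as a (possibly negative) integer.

228

G_0 = 5. HB_2(5) = 2^2 + 1. Bump = 28. G_1 = 27.
G_1 = 27. HB_3(27) = 3^3. Bump = 256. G_2 = 255.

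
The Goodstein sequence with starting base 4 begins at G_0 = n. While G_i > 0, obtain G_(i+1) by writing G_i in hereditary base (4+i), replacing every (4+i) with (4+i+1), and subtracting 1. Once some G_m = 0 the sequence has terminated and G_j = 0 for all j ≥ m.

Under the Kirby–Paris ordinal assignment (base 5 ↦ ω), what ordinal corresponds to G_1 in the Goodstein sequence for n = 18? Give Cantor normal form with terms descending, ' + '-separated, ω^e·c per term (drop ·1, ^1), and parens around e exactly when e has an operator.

ω^2 + 1

[0] 18 ≡ 4^2 + 2 (base 4). Lift 5: 27. −1: 26.
[1] 26 ≡ 5^2 + 1 (base 5). Lift 6: 37. −1: 36.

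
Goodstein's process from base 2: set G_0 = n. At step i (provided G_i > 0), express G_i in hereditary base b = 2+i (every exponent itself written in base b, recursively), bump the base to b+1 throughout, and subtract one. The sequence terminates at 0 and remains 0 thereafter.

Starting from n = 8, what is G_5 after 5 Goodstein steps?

step 0: 8 = 2^(2 + 1); sub 3 for 2: 3^(3 + 1); = 81; G_1 = 81−1 = 80
step 1: 80 = 2·3^3 + 2·3^2 + 2·3 + 2; sub 4 for 3: 2·4^4 + 2·4^2 + 2·4 + 2; = 554; G_2 = 554−1 = 553
step 2: 553 = 2·4^4 + 2·4^2 + 2·4 + 1; sub 5 for 4: 2·5^5 + 2·5^2 + 2·5 + 1; = 6311; G_3 = 6311−1 = 6310
step 3: 6310 = 2·5^5 + 2·5^2 + 2·5; sub 6 for 5: 2·6^6 + 2·6^2 + 2·6; = 93396; G_4 = 93396−1 = 93395
step 4: 93395 = 2·6^6 + 2·6^2 + 6 + 5; sub 7 for 6: 2·7^7 + 2·7^2 + 7 + 5; = 1647196; G_5 = 1647196−1 = 1647195

1647195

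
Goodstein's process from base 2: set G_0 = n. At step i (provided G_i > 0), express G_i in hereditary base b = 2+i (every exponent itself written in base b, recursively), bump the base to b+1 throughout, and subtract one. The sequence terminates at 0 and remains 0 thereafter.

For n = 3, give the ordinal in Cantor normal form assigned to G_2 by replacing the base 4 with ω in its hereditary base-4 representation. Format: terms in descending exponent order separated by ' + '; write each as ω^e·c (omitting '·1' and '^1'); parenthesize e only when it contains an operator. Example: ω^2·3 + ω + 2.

base 2: 3 = 2 + 1; at 3: 3 + 1 = 4; next = 3
base 3: 3 = 3; at 4: 4 = 4; next = 3
base 4: 3 = 3; at 5: 3 = 3; next = 2

3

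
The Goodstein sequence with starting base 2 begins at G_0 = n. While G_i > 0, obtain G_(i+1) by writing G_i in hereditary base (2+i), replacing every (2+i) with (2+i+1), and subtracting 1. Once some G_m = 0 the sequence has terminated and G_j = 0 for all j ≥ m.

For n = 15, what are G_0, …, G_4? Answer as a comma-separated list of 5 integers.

i=0: 15 = 2^(2 + 1) + 2^2 + 2 + 1 (b=2); 2→3: 3^(3 + 1) + 3^3 + 3 + 1 = 112; 112−1 = 111
i=1: 111 = 3^(3 + 1) + 3^3 + 3 (b=3); 3→4: 4^(4 + 1) + 4^4 + 4 = 1284; 1284−1 = 1283
i=2: 1283 = 4^(4 + 1) + 4^4 + 3 (b=4); 4→5: 5^(5 + 1) + 5^5 + 3 = 18753; 18753−1 = 18752
i=3: 18752 = 5^(5 + 1) + 5^5 + 2 (b=5); 5→6: 6^(6 + 1) + 6^6 + 2 = 326594; 326594−1 = 326593

15, 111, 1283, 18752, 326593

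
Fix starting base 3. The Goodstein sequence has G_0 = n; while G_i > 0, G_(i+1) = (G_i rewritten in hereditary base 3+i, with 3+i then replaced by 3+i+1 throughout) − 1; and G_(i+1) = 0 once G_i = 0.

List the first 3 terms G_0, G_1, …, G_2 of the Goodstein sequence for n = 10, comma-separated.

10, 16, 24

G_0 = 10. HB_3(10) = 3^2 + 1. Bump = 17. G_1 = 16.
G_1 = 16. HB_4(16) = 4^2. Bump = 25. G_2 = 24.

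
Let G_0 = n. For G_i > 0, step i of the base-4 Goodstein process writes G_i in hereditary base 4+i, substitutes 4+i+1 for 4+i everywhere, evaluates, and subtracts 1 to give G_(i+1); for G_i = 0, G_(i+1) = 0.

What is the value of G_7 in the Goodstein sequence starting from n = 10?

13

[0] 10 ≡ 2·4 + 2 (base 4). Lift 5: 12. −1: 11.
[1] 11 ≡ 2·5 + 1 (base 5). Lift 6: 13. −1: 12.
[2] 12 ≡ 2·6 (base 6). Lift 7: 14. −1: 13.
[3] 13 ≡ 7 + 6 (base 7). Lift 8: 14. −1: 13.
[4] 13 ≡ 8 + 5 (base 8). Lift 9: 14. −1: 13.
[5] 13 ≡ 9 + 4 (base 9). Lift 10: 14. −1: 13.
[6] 13 ≡ 10 + 3 (base 10). Lift 11: 14. −1: 13.
[7] 13 ≡ 11 + 2 (base 11). Lift 12: 14. −1: 13.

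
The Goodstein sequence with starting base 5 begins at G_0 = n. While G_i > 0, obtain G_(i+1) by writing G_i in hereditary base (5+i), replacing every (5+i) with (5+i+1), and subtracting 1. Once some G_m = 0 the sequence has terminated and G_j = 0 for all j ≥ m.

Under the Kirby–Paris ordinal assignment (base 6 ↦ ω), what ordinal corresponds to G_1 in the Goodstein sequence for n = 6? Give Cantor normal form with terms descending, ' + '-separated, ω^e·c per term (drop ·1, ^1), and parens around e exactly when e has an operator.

ω

(0) 6|_5 = 5 + 1 ↦ 6 + 1|_6 = 7 ⇒ 6
(1) 6|_6 = 6 ↦ 7|_7 = 7 ⇒ 6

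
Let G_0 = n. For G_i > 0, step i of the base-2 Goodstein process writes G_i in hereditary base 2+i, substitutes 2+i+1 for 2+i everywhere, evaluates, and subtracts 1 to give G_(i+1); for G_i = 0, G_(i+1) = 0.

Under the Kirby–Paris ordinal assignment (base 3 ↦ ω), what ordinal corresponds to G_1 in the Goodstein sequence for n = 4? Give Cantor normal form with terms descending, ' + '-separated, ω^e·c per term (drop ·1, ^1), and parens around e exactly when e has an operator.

ω^2·2 + ω·2 + 2

step 0: 4 = 2^2; sub 3 for 2: 3^3; = 27; G_1 = 27−1 = 26
step 1: 26 = 2·3^2 + 2·3 + 2; sub 4 for 3: 2·4^2 + 2·4 + 2; = 42; G_2 = 42−1 = 41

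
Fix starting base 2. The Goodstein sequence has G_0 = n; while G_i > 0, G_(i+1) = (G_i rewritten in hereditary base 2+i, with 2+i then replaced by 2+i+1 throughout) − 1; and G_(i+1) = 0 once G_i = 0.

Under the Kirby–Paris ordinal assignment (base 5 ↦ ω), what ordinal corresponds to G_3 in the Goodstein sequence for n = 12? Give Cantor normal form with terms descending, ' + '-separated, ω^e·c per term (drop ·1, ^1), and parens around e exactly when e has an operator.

i=0: 12 = 2^(2 + 1) + 2^2 (b=2); 2→3: 3^(3 + 1) + 3^3 = 108; 108−1 = 107
i=1: 107 = 3^(3 + 1) + 2·3^2 + 2·3 + 2 (b=3); 3→4: 4^(4 + 1) + 2·4^2 + 2·4 + 2 = 1066; 1066−1 = 1065
i=2: 1065 = 4^(4 + 1) + 2·4^2 + 2·4 + 1 (b=4); 4→5: 5^(5 + 1) + 2·5^2 + 2·5 + 1 = 15686; 15686−1 = 15685

ω^(ω + 1) + ω^2·2 + ω·2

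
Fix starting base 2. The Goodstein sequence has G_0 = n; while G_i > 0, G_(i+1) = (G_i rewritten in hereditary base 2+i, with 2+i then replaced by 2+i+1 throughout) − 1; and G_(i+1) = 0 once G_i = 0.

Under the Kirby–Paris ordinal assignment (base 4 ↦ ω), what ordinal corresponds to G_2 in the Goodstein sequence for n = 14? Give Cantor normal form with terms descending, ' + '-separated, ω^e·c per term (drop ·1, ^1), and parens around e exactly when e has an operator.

G_0 = 14. HB_2(14) = 2^(2 + 1) + 2^2 + 2. Bump = 111. G_1 = 110.
G_1 = 110. HB_3(110) = 3^(3 + 1) + 3^3 + 2. Bump = 1282. G_2 = 1281.
G_2 = 1281. HB_4(1281) = 4^(4 + 1) + 4^4 + 1. Bump = 18751. G_3 = 18750.

ω^(ω + 1) + ω^ω + 1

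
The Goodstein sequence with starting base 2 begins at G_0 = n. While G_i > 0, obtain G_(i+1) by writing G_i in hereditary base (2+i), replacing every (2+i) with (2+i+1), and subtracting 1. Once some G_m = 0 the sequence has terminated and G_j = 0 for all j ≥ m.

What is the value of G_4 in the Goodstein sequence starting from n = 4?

base 2: 4 = 2^2; at 3: 3^3 = 27; next = 26
base 3: 26 = 2·3^2 + 2·3 + 2; at 4: 2·4^2 + 2·4 + 2 = 42; next = 41
base 4: 41 = 2·4^2 + 2·4 + 1; at 5: 2·5^2 + 2·5 + 1 = 61; next = 60
base 5: 60 = 2·5^2 + 2·5; at 6: 2·6^2 + 2·6 = 84; next = 83
base 6: 83 = 2·6^2 + 6 + 5; at 7: 2·7^2 + 7 + 5 = 110; next = 109

83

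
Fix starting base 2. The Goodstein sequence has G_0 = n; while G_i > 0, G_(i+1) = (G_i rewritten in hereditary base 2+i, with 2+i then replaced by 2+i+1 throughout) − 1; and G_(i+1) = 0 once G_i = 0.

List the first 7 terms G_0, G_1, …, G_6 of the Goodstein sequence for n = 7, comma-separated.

(0) 7|_2 = 2^2 + 2 + 1 ↦ 3^3 + 3 + 1|_3 = 31 ⇒ 30
(1) 30|_3 = 3^3 + 3 ↦ 4^4 + 4|_4 = 260 ⇒ 259
(2) 259|_4 = 4^4 + 3 ↦ 5^5 + 3|_5 = 3128 ⇒ 3127
(3) 3127|_5 = 5^5 + 2 ↦ 6^6 + 2|_6 = 46658 ⇒ 46657
(4) 46657|_6 = 6^6 + 1 ↦ 7^7 + 1|_7 = 823544 ⇒ 823543
(5) 823543|_7 = 7^7 ↦ 8^8|_8 = 16777216 ⇒ 16777215

7, 30, 259, 3127, 46657, 823543, 16777215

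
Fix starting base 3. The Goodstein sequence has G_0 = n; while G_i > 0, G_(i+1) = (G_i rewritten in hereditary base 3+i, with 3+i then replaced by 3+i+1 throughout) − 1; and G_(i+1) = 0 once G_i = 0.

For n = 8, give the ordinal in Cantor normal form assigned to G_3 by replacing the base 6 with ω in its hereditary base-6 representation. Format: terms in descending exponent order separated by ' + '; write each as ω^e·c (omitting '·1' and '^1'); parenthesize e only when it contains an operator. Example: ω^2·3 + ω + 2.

ω + 5

8 —HB3→ 2·3 + 2 —bump→ 2·4 + 2 = 10 —(−1)→ 9
9 —HB4→ 2·4 + 1 —bump→ 2·5 + 1 = 11 —(−1)→ 10
10 —HB5→ 2·5 —bump→ 2·6 = 12 —(−1)→ 11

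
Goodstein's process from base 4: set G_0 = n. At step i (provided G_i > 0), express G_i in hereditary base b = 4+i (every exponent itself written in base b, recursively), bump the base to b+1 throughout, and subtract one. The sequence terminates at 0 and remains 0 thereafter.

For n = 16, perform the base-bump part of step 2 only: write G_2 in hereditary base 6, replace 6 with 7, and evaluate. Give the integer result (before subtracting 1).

31

G_0 = 16. HB_4(16) = 4^2. Bump = 25. G_1 = 24.
G_1 = 24. HB_5(24) = 4·5 + 4. Bump = 28. G_2 = 27.
G_2 = 27. HB_6(27) = 4·6 + 3. Bump = 31. G_3 = 30.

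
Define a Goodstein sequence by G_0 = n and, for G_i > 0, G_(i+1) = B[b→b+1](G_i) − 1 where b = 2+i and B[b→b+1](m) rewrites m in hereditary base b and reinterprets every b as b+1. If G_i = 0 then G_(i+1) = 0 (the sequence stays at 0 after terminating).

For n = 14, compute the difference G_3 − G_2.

17469

[0] 14 ≡ 2^(2 + 1) + 2^2 + 2 (base 2). Lift 3: 111. −1: 110.
[1] 110 ≡ 3^(3 + 1) + 3^3 + 2 (base 3). Lift 4: 1282. −1: 1281.
[2] 1281 ≡ 4^(4 + 1) + 4^4 + 1 (base 4). Lift 5: 18751. −1: 18750.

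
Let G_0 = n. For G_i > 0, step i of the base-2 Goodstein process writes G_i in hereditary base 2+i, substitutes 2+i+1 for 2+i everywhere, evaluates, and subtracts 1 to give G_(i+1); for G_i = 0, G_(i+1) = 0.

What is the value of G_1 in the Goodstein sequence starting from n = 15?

G_0=15  [base 2] 2^(2 + 1) + 2^2 + 2 + 1  →[2↦3]→  3^(3 + 1) + 3^3 + 3 + 1 = 112  −1 ⇒ G_1=111
G_1=111  [base 3] 3^(3 + 1) + 3^3 + 3  →[3↦4]→  4^(4 + 1) + 4^4 + 4 = 1284  −1 ⇒ G_2=1283

111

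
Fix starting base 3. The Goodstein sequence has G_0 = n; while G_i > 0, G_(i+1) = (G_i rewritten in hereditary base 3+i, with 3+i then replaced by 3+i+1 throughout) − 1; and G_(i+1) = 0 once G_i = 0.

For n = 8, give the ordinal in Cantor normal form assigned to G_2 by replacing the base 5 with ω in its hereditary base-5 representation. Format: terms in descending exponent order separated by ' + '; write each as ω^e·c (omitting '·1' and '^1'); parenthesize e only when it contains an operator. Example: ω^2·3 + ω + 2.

G_0 = 8. HB_3(8) = 2·3 + 2. Bump = 10. G_1 = 9.
G_1 = 9. HB_4(9) = 2·4 + 1. Bump = 11. G_2 = 10.
G_2 = 10. HB_5(10) = 2·5. Bump = 12. G_3 = 11.

ω·2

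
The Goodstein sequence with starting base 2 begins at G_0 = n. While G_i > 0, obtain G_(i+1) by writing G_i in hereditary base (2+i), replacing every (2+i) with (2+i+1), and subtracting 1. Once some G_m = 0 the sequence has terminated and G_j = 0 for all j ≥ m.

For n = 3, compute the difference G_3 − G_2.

-1

[0] 3 ≡ 2 + 1 (base 2). Lift 3: 4. −1: 3.
[1] 3 ≡ 3 (base 3). Lift 4: 4. −1: 3.
[2] 3 ≡ 3 (base 4). Lift 5: 3. −1: 2.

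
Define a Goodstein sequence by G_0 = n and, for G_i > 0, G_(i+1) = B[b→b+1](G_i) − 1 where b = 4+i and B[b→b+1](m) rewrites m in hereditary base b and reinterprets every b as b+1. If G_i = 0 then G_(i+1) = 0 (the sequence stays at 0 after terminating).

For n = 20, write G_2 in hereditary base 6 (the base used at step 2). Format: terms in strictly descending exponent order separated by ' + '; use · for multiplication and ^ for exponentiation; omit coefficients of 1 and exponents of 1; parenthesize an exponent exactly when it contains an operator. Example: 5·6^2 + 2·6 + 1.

step 0: 20 = 4^2 + 4; sub 5 for 4: 5^2 + 5; = 30; G_1 = 30−1 = 29
step 1: 29 = 5^2 + 4; sub 6 for 5: 6^2 + 4; = 40; G_2 = 40−1 = 39
step 2: 39 = 6^2 + 3; sub 7 for 6: 7^2 + 3; = 52; G_3 = 52−1 = 51

6^2 + 3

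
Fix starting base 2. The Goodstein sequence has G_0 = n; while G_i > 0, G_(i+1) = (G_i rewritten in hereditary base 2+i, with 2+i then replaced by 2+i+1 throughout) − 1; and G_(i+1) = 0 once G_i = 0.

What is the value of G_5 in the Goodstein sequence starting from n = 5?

1197

[0] 5 ≡ 2^2 + 1 (base 2). Lift 3: 28. −1: 27.
[1] 27 ≡ 3^3 (base 3). Lift 4: 256. −1: 255.
[2] 255 ≡ 3·4^3 + 3·4^2 + 3·4 + 3 (base 4). Lift 5: 468. −1: 467.
[3] 467 ≡ 3·5^3 + 3·5^2 + 3·5 + 2 (base 5). Lift 6: 776. −1: 775.
[4] 775 ≡ 3·6^3 + 3·6^2 + 3·6 + 1 (base 6). Lift 7: 1198. −1: 1197.
[5] 1197 ≡ 3·7^3 + 3·7^2 + 3·7 (base 7). Lift 8: 1752. −1: 1751.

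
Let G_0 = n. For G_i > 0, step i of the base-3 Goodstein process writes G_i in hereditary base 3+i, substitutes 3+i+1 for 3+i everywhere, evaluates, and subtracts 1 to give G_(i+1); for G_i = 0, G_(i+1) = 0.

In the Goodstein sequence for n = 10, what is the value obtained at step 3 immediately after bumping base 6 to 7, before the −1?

31

base 3: 10 = 3^2 + 1; at 4: 4^2 + 1 = 17; next = 16
base 4: 16 = 4^2; at 5: 5^2 = 25; next = 24
base 5: 24 = 4·5 + 4; at 6: 4·6 + 4 = 28; next = 27
base 6: 27 = 4·6 + 3; at 7: 4·7 + 3 = 31; next = 30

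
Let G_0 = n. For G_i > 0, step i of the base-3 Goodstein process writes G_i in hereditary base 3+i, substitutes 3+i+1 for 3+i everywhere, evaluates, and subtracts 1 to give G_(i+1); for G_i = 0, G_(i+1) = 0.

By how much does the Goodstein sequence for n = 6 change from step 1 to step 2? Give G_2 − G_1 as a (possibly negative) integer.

G_0 = 6. HB_3(6) = 2·3. Bump = 8. G_1 = 7.
G_1 = 7. HB_4(7) = 4 + 3. Bump = 8. G_2 = 7.

0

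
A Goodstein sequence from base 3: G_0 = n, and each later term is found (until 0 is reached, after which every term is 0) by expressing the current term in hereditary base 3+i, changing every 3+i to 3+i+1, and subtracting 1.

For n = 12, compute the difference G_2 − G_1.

step 0: 12 = 3^2 + 3; sub 4 for 3: 4^2 + 4; = 20; G_1 = 20−1 = 19
step 1: 19 = 4^2 + 3; sub 5 for 4: 5^2 + 3; = 28; G_2 = 28−1 = 27

8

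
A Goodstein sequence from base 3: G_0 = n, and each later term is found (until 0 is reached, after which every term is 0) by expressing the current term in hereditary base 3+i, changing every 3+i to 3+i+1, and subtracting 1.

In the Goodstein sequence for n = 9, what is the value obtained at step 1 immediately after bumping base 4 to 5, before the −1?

18

(0) 9|_3 = 3^2 ↦ 4^2|_4 = 16 ⇒ 15
(1) 15|_4 = 3·4 + 3 ↦ 3·5 + 3|_5 = 18 ⇒ 17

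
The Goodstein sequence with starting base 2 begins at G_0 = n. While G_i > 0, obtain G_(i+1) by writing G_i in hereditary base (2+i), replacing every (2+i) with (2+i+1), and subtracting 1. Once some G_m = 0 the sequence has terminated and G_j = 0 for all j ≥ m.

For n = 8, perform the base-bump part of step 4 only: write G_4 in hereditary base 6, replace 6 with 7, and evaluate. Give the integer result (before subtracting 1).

base 2: 8 = 2^(2 + 1); at 3: 3^(3 + 1) = 81; next = 80
base 3: 80 = 2·3^3 + 2·3^2 + 2·3 + 2; at 4: 2·4^4 + 2·4^2 + 2·4 + 2 = 554; next = 553
base 4: 553 = 2·4^4 + 2·4^2 + 2·4 + 1; at 5: 2·5^5 + 2·5^2 + 2·5 + 1 = 6311; next = 6310
base 5: 6310 = 2·5^5 + 2·5^2 + 2·5; at 6: 2·6^6 + 2·6^2 + 2·6 = 93396; next = 93395
base 6: 93395 = 2·6^6 + 2·6^2 + 6 + 5; at 7: 2·7^7 + 2·7^2 + 7 + 5 = 1647196; next = 1647195

1647196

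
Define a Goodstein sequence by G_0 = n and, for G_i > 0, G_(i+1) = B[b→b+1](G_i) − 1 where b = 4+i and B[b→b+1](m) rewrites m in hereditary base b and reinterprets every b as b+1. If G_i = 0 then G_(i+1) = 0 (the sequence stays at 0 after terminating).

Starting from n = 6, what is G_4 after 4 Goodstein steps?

step 0: 6 = 4 + 2; sub 5 for 4: 5 + 2; = 7; G_1 = 7−1 = 6
step 1: 6 = 5 + 1; sub 6 for 5: 6 + 1; = 7; G_2 = 7−1 = 6
step 2: 6 = 6; sub 7 for 6: 7; = 7; G_3 = 7−1 = 6
step 3: 6 = 6; sub 8 for 7: 6; = 6; G_4 = 6−1 = 5
step 4: 5 = 5; sub 9 for 8: 5; = 5; G_5 = 5−1 = 4

5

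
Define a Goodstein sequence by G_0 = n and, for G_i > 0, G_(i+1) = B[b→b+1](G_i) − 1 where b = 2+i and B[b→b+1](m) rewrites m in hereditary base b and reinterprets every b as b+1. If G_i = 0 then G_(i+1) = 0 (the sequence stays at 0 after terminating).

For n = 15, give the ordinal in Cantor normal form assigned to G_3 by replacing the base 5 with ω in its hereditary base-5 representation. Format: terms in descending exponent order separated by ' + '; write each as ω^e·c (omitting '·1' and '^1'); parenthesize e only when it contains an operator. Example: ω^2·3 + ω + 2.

ω^(ω + 1) + ω^ω + 2

15 —HB2→ 2^(2 + 1) + 2^2 + 2 + 1 —bump→ 3^(3 + 1) + 3^3 + 3 + 1 = 112 —(−1)→ 111
111 —HB3→ 3^(3 + 1) + 3^3 + 3 —bump→ 4^(4 + 1) + 4^4 + 4 = 1284 —(−1)→ 1283
1283 —HB4→ 4^(4 + 1) + 4^4 + 3 —bump→ 5^(5 + 1) + 5^5 + 3 = 18753 —(−1)→ 18752
18752 —HB5→ 5^(5 + 1) + 5^5 + 2 —bump→ 6^(6 + 1) + 6^6 + 2 = 326594 —(−1)→ 326593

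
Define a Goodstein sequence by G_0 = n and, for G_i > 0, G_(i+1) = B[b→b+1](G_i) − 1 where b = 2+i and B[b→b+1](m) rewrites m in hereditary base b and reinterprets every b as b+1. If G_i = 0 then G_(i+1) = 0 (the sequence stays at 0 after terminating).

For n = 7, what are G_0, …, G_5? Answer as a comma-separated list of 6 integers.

7, 30, 259, 3127, 46657, 823543

G_0 = 7. HB_2(7) = 2^2 + 2 + 1. Bump = 31. G_1 = 30.
G_1 = 30. HB_3(30) = 3^3 + 3. Bump = 260. G_2 = 259.
G_2 = 259. HB_4(259) = 4^4 + 3. Bump = 3128. G_3 = 3127.
G_3 = 3127. HB_5(3127) = 5^5 + 2. Bump = 46658. G_4 = 46657.
G_4 = 46657. HB_6(46657) = 6^6 + 1. Bump = 823544. G_5 = 823543.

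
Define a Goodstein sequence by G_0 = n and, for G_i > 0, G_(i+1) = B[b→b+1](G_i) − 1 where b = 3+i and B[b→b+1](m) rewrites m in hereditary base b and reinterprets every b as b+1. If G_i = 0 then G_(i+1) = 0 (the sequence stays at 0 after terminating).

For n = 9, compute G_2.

17

G_0 = 9. HB_3(9) = 3^2. Bump = 16. G_1 = 15.
G_1 = 15. HB_4(15) = 3·4 + 3. Bump = 18. G_2 = 17.
G_2 = 17. HB_5(17) = 3·5 + 2. Bump = 20. G_3 = 19.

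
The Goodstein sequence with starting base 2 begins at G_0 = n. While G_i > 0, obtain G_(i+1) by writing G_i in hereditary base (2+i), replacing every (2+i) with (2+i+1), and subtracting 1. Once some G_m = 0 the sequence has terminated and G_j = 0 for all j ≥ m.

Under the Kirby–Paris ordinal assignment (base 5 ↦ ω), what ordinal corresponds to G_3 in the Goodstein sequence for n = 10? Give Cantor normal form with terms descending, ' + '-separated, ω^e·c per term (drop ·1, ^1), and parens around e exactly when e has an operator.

ω^(ω + 1)

step 0: 10 = 2^(2 + 1) + 2; sub 3 for 2: 3^(3 + 1) + 3; = 84; G_1 = 84−1 = 83
step 1: 83 = 3^(3 + 1) + 2; sub 4 for 3: 4^(4 + 1) + 2; = 1026; G_2 = 1026−1 = 1025
step 2: 1025 = 4^(4 + 1) + 1; sub 5 for 4: 5^(5 + 1) + 1; = 15626; G_3 = 15626−1 = 15625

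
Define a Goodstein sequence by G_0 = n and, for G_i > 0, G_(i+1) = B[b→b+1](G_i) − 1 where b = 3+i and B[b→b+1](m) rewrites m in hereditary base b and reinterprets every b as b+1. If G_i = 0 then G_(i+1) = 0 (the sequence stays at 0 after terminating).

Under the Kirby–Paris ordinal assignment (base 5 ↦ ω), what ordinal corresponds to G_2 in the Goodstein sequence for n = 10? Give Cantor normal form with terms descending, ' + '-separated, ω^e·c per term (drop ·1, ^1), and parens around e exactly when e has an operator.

ω·4 + 4

[0] 10 ≡ 3^2 + 1 (base 3). Lift 4: 17. −1: 16.
[1] 16 ≡ 4^2 (base 4). Lift 5: 25. −1: 24.
[2] 24 ≡ 4·5 + 4 (base 5). Lift 6: 28. −1: 27.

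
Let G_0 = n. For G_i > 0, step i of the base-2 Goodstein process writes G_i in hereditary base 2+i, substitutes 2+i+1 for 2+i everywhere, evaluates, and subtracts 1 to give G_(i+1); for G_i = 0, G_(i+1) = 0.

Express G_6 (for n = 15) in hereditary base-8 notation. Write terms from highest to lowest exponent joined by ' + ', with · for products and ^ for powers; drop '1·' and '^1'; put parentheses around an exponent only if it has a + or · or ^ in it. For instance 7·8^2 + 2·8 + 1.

i=0: 15 = 2^(2 + 1) + 2^2 + 2 + 1 (b=2); 2→3: 3^(3 + 1) + 3^3 + 3 + 1 = 112; 112−1 = 111
i=1: 111 = 3^(3 + 1) + 3^3 + 3 (b=3); 3→4: 4^(4 + 1) + 4^4 + 4 = 1284; 1284−1 = 1283
i=2: 1283 = 4^(4 + 1) + 4^4 + 3 (b=4); 4→5: 5^(5 + 1) + 5^5 + 3 = 18753; 18753−1 = 18752
i=3: 18752 = 5^(5 + 1) + 5^5 + 2 (b=5); 5→6: 6^(6 + 1) + 6^6 + 2 = 326594; 326594−1 = 326593
i=4: 326593 = 6^(6 + 1) + 6^6 + 1 (b=6); 6→7: 7^(7 + 1) + 7^7 + 1 = 6588345; 6588345−1 = 6588344
i=5: 6588344 = 7^(7 + 1) + 7^7 (b=7); 7→8: 8^(8 + 1) + 8^8 = 150994944; 150994944−1 = 150994943
i=6: 150994943 = 8^(8 + 1) + 7·8^7 + 7·8^6 + 7·8^5 + 7·8^4 + 7·8^3 + 7·8^2 + 7·8 + 7 (b=8); 8→9: 9^(9 + 1) + 7·9^7 + 7·9^6 + 7·9^5 + 7·9^4 + 7·9^3 + 7·9^2 + 7·9 + 7 = 3524450281; 3524450281−1 = 3524450280

8^(8 + 1) + 7·8^7 + 7·8^6 + 7·8^5 + 7·8^4 + 7·8^3 + 7·8^2 + 7·8 + 7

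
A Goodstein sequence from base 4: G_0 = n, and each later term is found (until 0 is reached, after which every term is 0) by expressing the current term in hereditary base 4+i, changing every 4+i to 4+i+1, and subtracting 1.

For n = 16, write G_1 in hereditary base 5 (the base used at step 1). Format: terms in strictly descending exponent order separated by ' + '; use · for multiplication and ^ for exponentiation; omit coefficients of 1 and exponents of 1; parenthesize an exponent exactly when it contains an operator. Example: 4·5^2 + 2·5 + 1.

4·5 + 4

G_0=16  [base 4] 4^2  →[4↦5]→  5^2 = 25  −1 ⇒ G_1=24
G_1=24  [base 5] 4·5 + 4  →[5↦6]→  4·6 + 4 = 28  −1 ⇒ G_2=27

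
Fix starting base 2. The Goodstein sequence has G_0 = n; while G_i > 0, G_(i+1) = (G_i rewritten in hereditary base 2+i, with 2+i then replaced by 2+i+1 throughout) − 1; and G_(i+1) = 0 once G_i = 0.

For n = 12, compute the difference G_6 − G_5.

base 2: 12 = 2^(2 + 1) + 2^2; at 3: 3^(3 + 1) + 3^3 = 108; next = 107
base 3: 107 = 3^(3 + 1) + 2·3^2 + 2·3 + 2; at 4: 4^(4 + 1) + 2·4^2 + 2·4 + 2 = 1066; next = 1065
base 4: 1065 = 4^(4 + 1) + 2·4^2 + 2·4 + 1; at 5: 5^(5 + 1) + 2·5^2 + 2·5 + 1 = 15686; next = 15685
base 5: 15685 = 5^(5 + 1) + 2·5^2 + 2·5; at 6: 6^(6 + 1) + 2·6^2 + 2·6 = 280020; next = 280019
base 6: 280019 = 6^(6 + 1) + 2·6^2 + 6 + 5; at 7: 7^(7 + 1) + 2·7^2 + 7 + 5 = 5764911; next = 5764910
base 7: 5764910 = 7^(7 + 1) + 2·7^2 + 7 + 4; at 8: 8^(8 + 1) + 2·8^2 + 8 + 4 = 134217868; next = 134217867

128452957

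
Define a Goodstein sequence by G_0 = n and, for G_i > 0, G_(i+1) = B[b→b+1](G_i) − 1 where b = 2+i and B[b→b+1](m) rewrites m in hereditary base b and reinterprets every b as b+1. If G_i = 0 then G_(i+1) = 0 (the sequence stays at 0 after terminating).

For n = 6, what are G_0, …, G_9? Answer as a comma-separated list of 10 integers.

step 0: 6 = 2^2 + 2; sub 3 for 2: 3^3 + 3; = 30; G_1 = 30−1 = 29
step 1: 29 = 3^3 + 2; sub 4 for 3: 4^4 + 2; = 258; G_2 = 258−1 = 257
step 2: 257 = 4^4 + 1; sub 5 for 4: 5^5 + 1; = 3126; G_3 = 3126−1 = 3125
step 3: 3125 = 5^5; sub 6 for 5: 6^6; = 46656; G_4 = 46656−1 = 46655
step 4: 46655 = 5·6^5 + 5·6^4 + 5·6^3 + 5·6^2 + 5·6 + 5; sub 7 for 6: 5·7^5 + 5·7^4 + 5·7^3 + 5·7^2 + 5·7 + 5; = 98040; G_5 = 98040−1 = 98039
step 5: 98039 = 5·7^5 + 5·7^4 + 5·7^3 + 5·7^2 + 5·7 + 4; sub 8 for 7: 5·8^5 + 5·8^4 + 5·8^3 + 5·8^2 + 5·8 + 4; = 187244; G_6 = 187244−1 = 187243
step 6: 187243 = 5·8^5 + 5·8^4 + 5·8^3 + 5·8^2 + 5·8 + 3; sub 9 for 8: 5·9^5 + 5·9^4 + 5·9^3 + 5·9^2 + 5·9 + 3; = 332148; G_7 = 332148−1 = 332147
step 7: 332147 = 5·9^5 + 5·9^4 + 5·9^3 + 5·9^2 + 5·9 + 2; sub 10 for 9: 5·10^5 + 5·10^4 + 5·10^3 + 5·10^2 + 5·10 + 2; = 555552; G_8 = 555552−1 = 555551
step 8: 555551 = 5·10^5 + 5·10^4 + 5·10^3 + 5·10^2 + 5·10 + 1; sub 11 for 10: 5·11^5 + 5·11^4 + 5·11^3 + 5·11^2 + 5·11 + 1; = 885776; G_9 = 885776−1 = 885775

6, 29, 257, 3125, 46655, 98039, 187243, 332147, 555551, 885775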